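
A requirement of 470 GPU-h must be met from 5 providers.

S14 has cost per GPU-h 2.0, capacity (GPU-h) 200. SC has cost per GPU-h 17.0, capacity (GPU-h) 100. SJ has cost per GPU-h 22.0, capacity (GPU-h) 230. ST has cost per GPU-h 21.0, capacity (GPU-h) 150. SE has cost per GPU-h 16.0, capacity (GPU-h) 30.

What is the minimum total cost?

Use providers in increasing cost order.
S14 (2.0): use full 200 ; 270 GPU-h to go.
SE at 16.0: take all 30 GPU-h ; 240 still needed.
SC (17.0): use full 100 ; 140 GPU-h to go.
ST at 21.0: take 140 of its 150 ; requirement met.
SJ: unused.
Cost = 200×2.0 + 30×16.0 + 100×17.0 + 140×21.0 = 5520.

5520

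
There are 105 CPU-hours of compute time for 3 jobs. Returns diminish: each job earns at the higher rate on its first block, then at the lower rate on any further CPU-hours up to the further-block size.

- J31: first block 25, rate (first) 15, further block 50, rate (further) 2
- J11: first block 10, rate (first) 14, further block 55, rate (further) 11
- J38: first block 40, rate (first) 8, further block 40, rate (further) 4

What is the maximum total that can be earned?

Rank every tier by rate: J31/first 15 > J11/first 14 > J11/second 11 > J38/first 8 > J38/second 4 > J31/second 2.
Fill J31 first block (25 at 15) — 80 left.
J11 first at 14: fill all 10 — 70 left.
Fill J11 second block (55 at 11) — 15 left.
J38 first at 8: only 15 left, fill 15.
Total = 15×25 + 14×10 + 11×55 + 8×15 = 1240.

1240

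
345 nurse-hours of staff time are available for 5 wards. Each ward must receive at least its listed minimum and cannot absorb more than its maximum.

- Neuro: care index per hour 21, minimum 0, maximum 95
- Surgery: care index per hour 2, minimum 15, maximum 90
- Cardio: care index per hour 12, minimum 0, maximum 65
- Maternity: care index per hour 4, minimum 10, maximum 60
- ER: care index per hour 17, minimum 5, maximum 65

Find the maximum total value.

Meeting every minimum uses 0+15+0+10+5 = 30 nurse-hours, leaving 315.
Highest care index per hour first: Neuro 21 > ER 17 > Cardio 12 > Maternity 4 > Surgery 2.
Neuro: +95 to 95 (cap) → 220 left.
ER: +60 to 65 (cap) → 160 left.
Cardio takes 65 more to reach its cap of 65 → 95 left.
Maternity: +50 to 60 (cap) → 45 left.
Surgery has room for 75 more but only 45 remain, so it gets 60.
Total = 21×95 + 2×60 + 12×65 + 4×60 + 17×65 = 4240.

4240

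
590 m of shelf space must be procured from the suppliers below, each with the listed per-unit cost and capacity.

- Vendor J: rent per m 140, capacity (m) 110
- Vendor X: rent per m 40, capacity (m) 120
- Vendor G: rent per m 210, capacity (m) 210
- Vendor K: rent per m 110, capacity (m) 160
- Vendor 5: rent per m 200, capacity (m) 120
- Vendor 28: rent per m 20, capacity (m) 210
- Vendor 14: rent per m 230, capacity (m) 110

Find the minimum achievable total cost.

40600

Use suppliers in increasing cost order.
Vendor 28 (20): use full 210 → 380 m to go.
Vendor X (40): use full 120 → 260 m to go.
Vendor K (110): use full 160 → 100 m to go.
Vendor J (140): take the remaining 100 → done.
Vendor 5, Vendor G, Vendor 14: unused.
Cost = 210×20 + 120×40 + 160×110 + 100×140 = 40600.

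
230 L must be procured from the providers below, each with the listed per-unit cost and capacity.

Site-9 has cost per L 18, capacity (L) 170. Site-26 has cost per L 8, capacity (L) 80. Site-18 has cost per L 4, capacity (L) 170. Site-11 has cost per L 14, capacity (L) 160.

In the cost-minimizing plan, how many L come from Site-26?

60

Fill from the cheapest provider first.
Site-18 at 4: take all 170 L → 60 still needed.
Site-26 (8): take the remaining 60 → done.
Site-11, Site-9: unused.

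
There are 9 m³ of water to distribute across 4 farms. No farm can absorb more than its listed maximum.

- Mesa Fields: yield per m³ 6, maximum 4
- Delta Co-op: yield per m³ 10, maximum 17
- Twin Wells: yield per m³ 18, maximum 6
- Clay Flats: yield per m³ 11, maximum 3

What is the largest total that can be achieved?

Highest yield per m³ first: Twin Wells 18 > Clay Flats 11 > Delta Co-op 10 > Mesa Fields 6.
Twin Wells takes 6 to reach its cap of 6 — 3 left.
Give Clay Flats 3 to hit its cap of 3 — 0 left.
Total = 18×6 + 11×3 = 141.

141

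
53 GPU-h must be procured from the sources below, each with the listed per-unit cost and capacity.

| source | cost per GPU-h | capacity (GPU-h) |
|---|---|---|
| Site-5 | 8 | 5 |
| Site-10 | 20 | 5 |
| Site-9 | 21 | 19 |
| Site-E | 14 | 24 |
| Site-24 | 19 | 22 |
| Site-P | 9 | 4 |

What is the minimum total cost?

792

Cheapest first:
Site-5 at 8: take all 5 GPU-h → 48 still needed.
Take 4 from Site-P at 9 → need 44 more.
Take 24 from Site-E at 14 → need 20 more.
Site-24 at 19: take 20 of its 22 → requirement met.
Site-10, Site-9: unused.
Cost = 5×8 + 4×9 + 24×14 + 20×19 = 792.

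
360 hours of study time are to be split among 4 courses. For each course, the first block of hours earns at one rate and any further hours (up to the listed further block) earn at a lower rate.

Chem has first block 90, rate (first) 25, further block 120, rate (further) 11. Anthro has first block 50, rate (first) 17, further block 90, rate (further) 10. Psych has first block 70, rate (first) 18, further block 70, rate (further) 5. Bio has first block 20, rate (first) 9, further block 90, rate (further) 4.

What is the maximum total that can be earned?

Treat each block as its own option and order by rate: Chem/tier1 25 > Psych/tier1 18 > Anthro/tier1 17 > Chem/tier2 11 > Anthro/tier2 10 > Bio/tier1 9 > Psych/tier2 5 > Bio/tier2 4.
Chem tier1 at 25: fill all 90 ; 270 left.
Psych tier1 at 18: fill all 70 ; 200 left.
Fill Anthro tier1 block (50 at 17) ; 150 left.
Chem tier2 at 11: fill all 120 ; 30 left.
Anthro tier2 at 10: only 30 left, fill 30.
Total = 25×90 + 18×70 + 17×50 + 11×120 + 10×30 = 5980.

5980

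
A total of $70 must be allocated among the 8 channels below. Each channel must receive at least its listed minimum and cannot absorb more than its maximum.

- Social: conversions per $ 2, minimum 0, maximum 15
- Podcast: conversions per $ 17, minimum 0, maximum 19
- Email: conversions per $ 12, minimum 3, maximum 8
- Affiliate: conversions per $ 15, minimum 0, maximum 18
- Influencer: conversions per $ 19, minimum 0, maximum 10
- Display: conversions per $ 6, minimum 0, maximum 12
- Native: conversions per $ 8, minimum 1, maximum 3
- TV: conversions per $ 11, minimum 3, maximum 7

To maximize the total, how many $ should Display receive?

Meeting every minimum uses 0+0+3+0+0+0+1+3 = 7 $, leaving 63.
Order the channels by conversions per $: Influencer 19 > Podcast 17 > Affiliate 15 > Email 12 > TV 11 > Native 8 > Display 6 > Social 2.
Influencer takes 10 more to reach its cap of 10 ; 53 left.
Give Podcast 19 more to hit its cap of 19 ; 34 left.
Affiliate takes 18 more to reach its cap of 18 ; 16 left.
Give Email 5 more to hit its cap of 8 ; 11 left.
TV: +4 to 7 (cap) ; 7 left.
Give Native 2 more to hit its cap of 3 ; 5 left.
Display: +5 (room for 12) → 5. Pool exhausted.

5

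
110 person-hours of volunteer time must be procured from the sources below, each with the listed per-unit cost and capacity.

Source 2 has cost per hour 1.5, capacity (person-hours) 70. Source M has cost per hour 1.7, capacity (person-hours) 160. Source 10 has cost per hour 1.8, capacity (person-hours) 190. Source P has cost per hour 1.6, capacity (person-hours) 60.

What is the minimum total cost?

Cheapest first:
Take 70 from Source 2 at 1.5 → need 40 more.
Source P at 1.6: take 40 of its 60 → requirement met.
Source M, Source 10: unused.
Cost = 70×1.5 + 40×1.6 = 169.

169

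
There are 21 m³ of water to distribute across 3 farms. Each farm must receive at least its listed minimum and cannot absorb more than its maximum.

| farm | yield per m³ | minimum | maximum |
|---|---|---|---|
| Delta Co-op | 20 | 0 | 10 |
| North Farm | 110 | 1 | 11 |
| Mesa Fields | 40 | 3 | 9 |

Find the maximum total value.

1590

Meeting every minimum uses 0+1+3 = 4 m³, leaving 17.
Order the farms by yield per m³: North Farm 110 > Mesa Fields 40 > Delta Co-op 20.
Give North Farm 10 more to hit its cap of 11 — 7 left.
Mesa Fields takes 6 more to reach its cap of 9 — 1 left.
Delta Co-op has room for 10 more but only 1 remain, so it gets 1.
Total = 20×1 + 110×11 + 40×9 = 1590.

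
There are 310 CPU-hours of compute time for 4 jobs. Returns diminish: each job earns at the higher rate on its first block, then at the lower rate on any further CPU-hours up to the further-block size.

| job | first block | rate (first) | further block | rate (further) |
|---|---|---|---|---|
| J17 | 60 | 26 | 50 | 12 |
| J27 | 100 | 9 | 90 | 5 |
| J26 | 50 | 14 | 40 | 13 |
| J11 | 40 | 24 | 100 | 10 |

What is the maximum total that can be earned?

Rank every tier by rate: J17/T1 26 > J11/T1 24 > J26/T1 14 > J26/T2 13 > J17/T2 12 > J11/T2 10 > J27/T1 9 > J27/T2 5.
Fill J17 T1 block (60 at 26) — 250 left.
J11 T1 at 24: fill all 40 — 210 left.
J26 T1 at 14: fill all 50 — 160 left.
J26/T2 (13): +40 — 120 left.
J17/T2 (12): +50 — 70 left.
J11 T2 at 10: only 70 left, fill 70.
Total = 26×60 + 24×40 + 14×50 + 13×40 + 12×50 + 10×70 = 5040.

5040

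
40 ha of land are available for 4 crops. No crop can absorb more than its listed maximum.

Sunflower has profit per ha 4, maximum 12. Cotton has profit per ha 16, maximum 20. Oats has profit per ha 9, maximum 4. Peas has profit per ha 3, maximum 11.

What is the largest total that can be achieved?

416

Rank by profit per ha: Cotton 16 > Oats 9 > Sunflower 4 > Peas 3.
Give Cotton 20 to hit its cap of 20 ; 20 left.
Oats: +4 to 4 (cap) ; 16 left.
Sunflower takes 12 to reach its cap of 12 ; 4 left.
Peas has room for 11 but only 4 remain, so it gets 4.
Total = 4×12 + 16×20 + 9×4 + 3×4 = 416.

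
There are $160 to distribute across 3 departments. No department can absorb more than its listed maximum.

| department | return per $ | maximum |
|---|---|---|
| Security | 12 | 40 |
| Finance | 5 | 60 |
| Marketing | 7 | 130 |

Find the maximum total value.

Highest return per $ first: Security 12 > Marketing 7 > Finance 5.
Security takes 40 to reach its cap of 40 ; 120 left.
Marketing has room for 130 but only 120 remain, so it gets 120.
Total = 12×40 + 7×120 = 1320.

1320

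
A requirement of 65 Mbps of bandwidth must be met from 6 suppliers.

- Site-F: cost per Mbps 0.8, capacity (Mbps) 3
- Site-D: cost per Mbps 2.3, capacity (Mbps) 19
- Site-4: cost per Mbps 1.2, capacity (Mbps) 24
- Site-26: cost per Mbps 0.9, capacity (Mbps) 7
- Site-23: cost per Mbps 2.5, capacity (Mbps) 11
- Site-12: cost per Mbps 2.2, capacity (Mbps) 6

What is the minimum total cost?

109.4

Fill from the cheapest supplier first.
Site-F (0.8): use full 3 → 62 Mbps to go.
Take 7 from Site-26 at 0.9 → need 55 more.
Site-4 (1.2): use full 24 → 31 Mbps to go.
Site-12 (2.2): use full 6 → 25 Mbps to go.
Take 19 from Site-D at 2.3 → need 6 more.
Take 6 from Site-23 at 2.5 to finish.
Cost = 3×0.8 + 7×0.9 + 24×1.2 + 6×2.2 + 19×2.3 + 6×2.5 = 109.4.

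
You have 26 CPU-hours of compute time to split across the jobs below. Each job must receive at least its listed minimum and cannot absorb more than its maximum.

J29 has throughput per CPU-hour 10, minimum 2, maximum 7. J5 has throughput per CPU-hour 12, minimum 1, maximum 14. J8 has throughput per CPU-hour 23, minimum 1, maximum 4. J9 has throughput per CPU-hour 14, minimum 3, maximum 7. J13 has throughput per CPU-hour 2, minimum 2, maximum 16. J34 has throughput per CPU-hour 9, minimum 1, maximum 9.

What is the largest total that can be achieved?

343

Meeting every minimum uses 2+1+1+3+2+1 = 10 CPU-hours, leaving 16.
Highest throughput per CPU-hour first: J8 23 > J9 14 > J5 12 > J29 10 > J34 9 > J13 2.
J8 takes 3 more to reach its cap of 4 → 13 left.
J9: +4 to 7 (cap) → 9 left.
J5 has room for 13 more but only 9 remain, so it gets 10.
Total = 10×2 + 12×10 + 23×4 + 14×7 + 2×2 + 9×1 = 343.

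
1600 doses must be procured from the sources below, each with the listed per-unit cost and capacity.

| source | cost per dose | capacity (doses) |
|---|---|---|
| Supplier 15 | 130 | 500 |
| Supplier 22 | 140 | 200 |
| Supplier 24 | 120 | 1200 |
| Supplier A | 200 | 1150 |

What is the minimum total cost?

Use sources in increasing cost order.
Take 1200 from Supplier 24 at 120 ; need 400 more.
Supplier 15 at 130: take 400 of its 500 ; requirement met.
Supplier 22, Supplier A: unused.
Cost = 1200×120 + 400×130 = 196000.

196000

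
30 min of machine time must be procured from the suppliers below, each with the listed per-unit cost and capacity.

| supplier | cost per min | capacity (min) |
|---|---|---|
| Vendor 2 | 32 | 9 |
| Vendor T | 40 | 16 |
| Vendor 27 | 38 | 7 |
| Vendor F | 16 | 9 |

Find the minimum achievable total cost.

Cheapest first:
Vendor F (16): use full 9 → 21 min to go.
Vendor 2 (32): use full 9 → 12 min to go.
Take 7 from Vendor 27 at 38 → need 5 more.
Vendor T (40): take the remaining 5 → done.
Cost = 9×16 + 9×32 + 7×38 + 5×40 = 898.

898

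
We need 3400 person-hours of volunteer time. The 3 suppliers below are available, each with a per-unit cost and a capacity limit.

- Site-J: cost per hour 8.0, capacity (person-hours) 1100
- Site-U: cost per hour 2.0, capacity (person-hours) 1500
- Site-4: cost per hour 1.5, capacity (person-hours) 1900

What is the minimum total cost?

5850

Fill from the cheapest supplier first.
Site-4 at 1.5: take all 1900 person-hours ; 1500 still needed.
Site-U at 2.0: take all 1500 person-hours ; 0 still needed.
Site-J: unused.
Cost = 1900×1.5 + 1500×2.0 = 5850.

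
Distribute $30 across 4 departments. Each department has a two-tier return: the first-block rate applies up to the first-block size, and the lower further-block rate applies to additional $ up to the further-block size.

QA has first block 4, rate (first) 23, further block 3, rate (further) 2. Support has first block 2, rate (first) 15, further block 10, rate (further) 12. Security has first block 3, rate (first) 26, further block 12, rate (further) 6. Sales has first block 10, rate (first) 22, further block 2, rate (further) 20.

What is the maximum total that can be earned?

568

Rank every tier by rate: Security/tier1 26 > QA/tier1 23 > Sales/tier1 22 > Sales/tier2 20 > Support/tier1 15 > Support/tier2 12 > Security/tier2 6 > QA/tier2 2.
Security/tier1 (26): +3 — 27 left.
QA tier1 at 23: fill all 4 — 23 left.
Sales/tier1 (22): +10 — 13 left.
Sales/tier2 (20): +2 — 11 left.
Support/tier1 (15): +2 — 9 left.
Support tier2 at 12: only 9 left, fill 9.
Total = 26×3 + 23×4 + 22×10 + 20×2 + 15×2 + 12×9 = 568.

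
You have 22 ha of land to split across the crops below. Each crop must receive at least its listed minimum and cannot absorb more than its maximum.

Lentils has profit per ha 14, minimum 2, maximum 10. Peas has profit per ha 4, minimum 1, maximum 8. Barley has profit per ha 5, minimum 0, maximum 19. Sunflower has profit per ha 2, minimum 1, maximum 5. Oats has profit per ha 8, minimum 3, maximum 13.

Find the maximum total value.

Meeting every minimum uses 2+1+0+1+3 = 7 ha, leaving 15.
Rank by profit per ha: Lentils 14 > Oats 8 > Barley 5 > Peas 4 > Sunflower 2.
Lentils takes 8 more to reach its cap of 10 — 7 left.
Oats has room for 10 more but only 7 remain, so it gets 10.
Total = 14×10 + 4×1 + 2×1 + 8×10 = 226.

226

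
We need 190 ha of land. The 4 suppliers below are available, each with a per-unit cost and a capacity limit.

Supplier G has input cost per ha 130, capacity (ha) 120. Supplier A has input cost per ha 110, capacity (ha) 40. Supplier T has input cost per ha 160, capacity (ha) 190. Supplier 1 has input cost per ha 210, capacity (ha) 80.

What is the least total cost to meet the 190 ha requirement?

Cheapest first:
Supplier A at 110: take all 40 ha — 150 still needed.
Supplier G at 130: take all 120 ha — 30 still needed.
Supplier T at 160: take 30 of its 190 — requirement met.
Supplier 1: unused.
Cost = 40×110 + 120×130 + 30×160 = 24800.

24800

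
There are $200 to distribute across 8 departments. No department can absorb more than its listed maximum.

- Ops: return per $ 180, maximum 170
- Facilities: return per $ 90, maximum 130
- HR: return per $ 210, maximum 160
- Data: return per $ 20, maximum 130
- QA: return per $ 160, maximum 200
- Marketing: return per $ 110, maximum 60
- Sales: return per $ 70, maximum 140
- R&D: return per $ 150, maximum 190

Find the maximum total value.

40800

Rank by return per $: HR 210 > Ops 180 > QA 160 > R&D 150 > Marketing 110 > Facilities 90 > Sales 70 > Data 20.
HR: +160 to 160 (cap) ; 40 left.
Only 40 left; Ops takes them to reach 40.
Total = 180×40 + 210×160 = 40800.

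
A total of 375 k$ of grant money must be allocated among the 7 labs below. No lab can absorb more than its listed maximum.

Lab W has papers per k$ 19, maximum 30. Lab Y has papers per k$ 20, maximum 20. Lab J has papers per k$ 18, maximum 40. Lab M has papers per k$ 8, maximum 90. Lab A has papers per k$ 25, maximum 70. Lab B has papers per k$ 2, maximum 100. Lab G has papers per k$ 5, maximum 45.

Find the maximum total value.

4545

Order the labs by papers per k$: Lab A 25 > Lab Y 20 > Lab W 19 > Lab J 18 > Lab M 8 > Lab G 5 > Lab B 2.
Lab A: +70 to 70 (cap) — 305 left.
Lab Y takes 20 to reach its cap of 20 — 285 left.
Give Lab W 30 to hit its cap of 30 — 255 left.
Give Lab J 40 to hit its cap of 40 — 215 left.
Lab M: +90 to 90 (cap) — 125 left.
Give Lab G 45 to hit its cap of 45 — 80 left.
Lab B has room for 100 but only 80 remain, so it gets 80.
Total = 19×30 + 20×20 + 18×40 + 8×90 + 25×70 + 2×80 + 5×45 = 4545.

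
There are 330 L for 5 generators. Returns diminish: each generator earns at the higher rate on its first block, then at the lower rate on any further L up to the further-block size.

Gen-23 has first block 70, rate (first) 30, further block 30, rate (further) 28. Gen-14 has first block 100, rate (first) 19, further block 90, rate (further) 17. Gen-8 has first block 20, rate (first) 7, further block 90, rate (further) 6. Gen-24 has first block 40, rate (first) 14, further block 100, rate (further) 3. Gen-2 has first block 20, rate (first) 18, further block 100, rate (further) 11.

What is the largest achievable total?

7010

Treat each block as its own option and order by rate: Gen-23/T1 30 > Gen-23/T2 28 > Gen-14/T1 19 > Gen-2/T1 18 > Gen-14/T2 17 > Gen-24/T1 14 > Gen-2/T2 11 > Gen-8/T1 7 > Gen-8/T2 6 > Gen-24/T2 3.
Gen-23/T1 (30): +70 — 260 left.
Gen-23 T2 at 28: fill all 30 — 230 left.
Fill Gen-14 T1 block (100 at 19) — 130 left.
Fill Gen-2 T1 block (20 at 18) — 110 left.
Gen-14 T2 at 17: fill all 90 — 20 left.
Gen-24/T1: +20 of 40 at 14; pool empty.
Total = 30×70 + 28×30 + 19×100 + 18×20 + 17×90 + 14×20 = 7010.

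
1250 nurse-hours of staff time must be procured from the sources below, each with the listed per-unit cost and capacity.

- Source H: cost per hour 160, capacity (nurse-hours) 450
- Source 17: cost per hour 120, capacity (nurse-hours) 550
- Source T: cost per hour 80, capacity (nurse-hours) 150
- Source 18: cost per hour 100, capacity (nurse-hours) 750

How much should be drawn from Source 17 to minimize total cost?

350

Use sources in increasing cost order.
Source T (80): use full 150 — 1100 nurse-hours to go.
Source 18 at 100: take all 750 nurse-hours — 350 still needed.
Source 17 (120): take the remaining 350 — done.
Source H: unused.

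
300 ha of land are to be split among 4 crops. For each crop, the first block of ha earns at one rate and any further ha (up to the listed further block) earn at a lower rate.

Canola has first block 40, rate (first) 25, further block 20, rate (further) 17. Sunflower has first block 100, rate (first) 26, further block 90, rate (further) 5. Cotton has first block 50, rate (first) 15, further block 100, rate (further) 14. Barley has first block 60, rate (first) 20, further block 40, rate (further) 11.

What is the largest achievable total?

6310

Order all 8 blocks by rate: Sunflower/tier1 26 > Canola/tier1 25 > Barley/tier1 20 > Canola/tier2 17 > Cotton/tier1 15 > Cotton/tier2 14 > Barley/tier2 11 > Sunflower/tier2 5.
Sunflower tier1 at 26: fill all 100 ; 200 left.
Canola/tier1 (25): +40 ; 160 left.
Fill Barley tier1 block (60 at 20) ; 100 left.
Canola/tier2 (17): +20 ; 80 left.
Cotton/tier1 (15): +50 ; 30 left.
Cotton tier2 at 14: only 30 left, fill 30.
Total = 26×100 + 25×40 + 20×60 + 17×20 + 15×50 + 14×30 = 6310.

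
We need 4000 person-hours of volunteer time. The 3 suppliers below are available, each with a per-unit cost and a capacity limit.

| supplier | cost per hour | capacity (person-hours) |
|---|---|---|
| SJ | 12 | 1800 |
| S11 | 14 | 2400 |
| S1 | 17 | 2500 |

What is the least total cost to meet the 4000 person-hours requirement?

Fill from the cheapest supplier first.
Take 1800 from SJ at 12 → need 2200 more.
S11 at 14: take 2200 of its 2400 → requirement met.
S1: unused.
Cost = 1800×12 + 2200×14 = 52400.

52400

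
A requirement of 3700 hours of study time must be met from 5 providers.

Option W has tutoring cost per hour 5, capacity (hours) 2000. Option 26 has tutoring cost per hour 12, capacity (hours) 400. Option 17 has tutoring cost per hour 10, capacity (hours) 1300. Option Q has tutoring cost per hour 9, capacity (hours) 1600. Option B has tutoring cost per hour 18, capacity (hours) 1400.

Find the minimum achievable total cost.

Use providers in increasing cost order.
Option W (5): use full 2000 — 1700 hours to go.
Option Q at 9: take all 1600 hours — 100 still needed.
Take 100 from Option 17 at 10 to finish.
Option 26, Option B: unused.
Cost = 2000×5 + 1600×9 + 100×10 = 25400.

25400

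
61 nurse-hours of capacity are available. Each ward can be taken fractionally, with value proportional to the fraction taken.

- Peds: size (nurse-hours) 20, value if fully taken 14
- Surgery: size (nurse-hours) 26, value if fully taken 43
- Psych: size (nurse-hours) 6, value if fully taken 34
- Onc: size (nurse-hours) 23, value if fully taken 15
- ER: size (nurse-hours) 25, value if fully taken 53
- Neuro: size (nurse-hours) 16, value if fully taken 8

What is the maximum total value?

132.8

Best value per unit of size first: Psych 34/6≈5.67, ER 53/25≈2.12, Surgery 43/26≈1.65, Peds 14/20≈0.7, Onc 15/23≈0.652, Neuro 8/16≈0.5.
Psych: take in full, 6 nurse-hours for value 34 — 55 left.
ER: take in full, 25 nurse-hours for value 53 — 30 left.
Surgery: take in full, 26 nurse-hours for value 43 — 4 left.
4 nurse-hours left: a 4/20 share of Peds gives 14×4/20 = 2.8.
Total value = 132.8.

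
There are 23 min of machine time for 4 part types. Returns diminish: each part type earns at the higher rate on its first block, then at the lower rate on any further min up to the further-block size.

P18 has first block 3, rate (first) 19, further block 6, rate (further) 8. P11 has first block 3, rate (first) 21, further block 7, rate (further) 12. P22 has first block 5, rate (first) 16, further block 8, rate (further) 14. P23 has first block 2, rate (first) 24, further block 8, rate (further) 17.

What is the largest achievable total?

412

Rank every tier by rate: P23/first 24 > P11/first 21 > P18/first 19 > P23/second 17 > P22/first 16 > P22/second 14 > P11/second 12 > P18/second 8.
Fill P23 first block (2 at 24) → 21 left.
Fill P11 first block (3 at 21) → 18 left.
P18 first at 19: fill all 3 → 15 left.
P23 second at 17: fill all 8 → 7 left.
P22 first at 16: fill all 5 → 2 left.
P22/second: +2 of 8 at 14; pool empty.
Total = 24×2 + 21×3 + 19×3 + 17×8 + 16×5 + 14×2 = 412.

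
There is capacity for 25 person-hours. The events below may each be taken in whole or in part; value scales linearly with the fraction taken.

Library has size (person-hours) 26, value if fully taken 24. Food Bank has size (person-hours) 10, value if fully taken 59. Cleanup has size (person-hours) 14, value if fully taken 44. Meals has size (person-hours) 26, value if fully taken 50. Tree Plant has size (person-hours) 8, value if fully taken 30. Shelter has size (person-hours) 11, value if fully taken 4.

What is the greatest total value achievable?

111

Rank by value-to-size ratio: Food Bank 59/10≈5.9, Tree Plant 30/8≈3.75, Cleanup 44/14≈3.14, Meals 50/26≈1.92, Library 24/26≈0.923, Shelter 4/11≈0.364.
All 10 person-hours of Food Bank fit (value 59) — 15 remain.
All 8 person-hours of Tree Plant fit (value 30) — 7 remain.
Fill the last 7 person-hours with part of Cleanup: 7/14 of it earns 22.
Total value = 111.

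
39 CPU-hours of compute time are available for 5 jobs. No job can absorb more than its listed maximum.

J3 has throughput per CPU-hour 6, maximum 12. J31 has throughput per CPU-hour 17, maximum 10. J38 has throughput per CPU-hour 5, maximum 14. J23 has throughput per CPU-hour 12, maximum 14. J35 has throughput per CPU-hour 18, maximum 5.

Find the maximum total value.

488

Rank by throughput per CPU-hour: J35 18 > J31 17 > J23 12 > J3 6 > J38 5.
J35: +5 to 5 (cap) — 34 left.
Give J31 10 to hit its cap of 10 — 24 left.
J23 takes 14 to reach its cap of 14 — 10 left.
Only 10 left; J3 takes them to reach 10.
Total = 6×10 + 17×10 + 12×14 + 18×5 = 488.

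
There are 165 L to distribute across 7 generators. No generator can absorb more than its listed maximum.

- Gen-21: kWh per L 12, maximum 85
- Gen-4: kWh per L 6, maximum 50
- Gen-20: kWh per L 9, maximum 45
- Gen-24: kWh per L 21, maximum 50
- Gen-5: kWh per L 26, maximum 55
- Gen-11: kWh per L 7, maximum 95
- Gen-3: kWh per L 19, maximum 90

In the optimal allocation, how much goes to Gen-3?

Order the generators by kWh per L: Gen-5 26 > Gen-24 21 > Gen-3 19 > Gen-21 12 > Gen-20 9 > Gen-11 7 > Gen-4 6.
Gen-5 takes 55 to reach its cap of 55 → 110 left.
Gen-24 takes 50 to reach its cap of 50 → 60 left.
Gen-3 has room for 90 but only 60 remain, so it gets 60.

60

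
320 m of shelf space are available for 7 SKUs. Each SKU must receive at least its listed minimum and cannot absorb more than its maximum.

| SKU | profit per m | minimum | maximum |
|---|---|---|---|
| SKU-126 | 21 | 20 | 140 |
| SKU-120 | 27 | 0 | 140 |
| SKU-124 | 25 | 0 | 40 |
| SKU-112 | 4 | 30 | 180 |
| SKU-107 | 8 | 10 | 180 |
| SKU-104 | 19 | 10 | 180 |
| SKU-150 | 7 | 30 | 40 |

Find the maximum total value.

Meeting every minimum uses 20+0+0+30+10+10+30 = 100 m, leaving 220.
Order the SKUs by profit per m: SKU-120 27 > SKU-124 25 > SKU-126 21 > SKU-104 19 > SKU-107 8 > SKU-150 7 > SKU-112 4.
SKU-120: +140 to 140 (cap) — 80 left.
Give SKU-124 40 more to hit its cap of 40 — 40 left.
Only 40 left; SKU-126 takes them to reach 60.
Total = 21×60 + 27×140 + 25×40 + 4×30 + 8×10 + 19×10 + 7×30 = 6640.

6640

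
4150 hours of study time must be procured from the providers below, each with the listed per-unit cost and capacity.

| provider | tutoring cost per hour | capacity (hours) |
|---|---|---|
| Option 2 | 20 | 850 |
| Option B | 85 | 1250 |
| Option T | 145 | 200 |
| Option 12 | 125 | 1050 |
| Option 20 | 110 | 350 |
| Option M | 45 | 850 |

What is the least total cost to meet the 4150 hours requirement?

Use providers in increasing cost order.
Option 2 at 20: take all 850 hours ; 3300 still needed.
Option M at 45: take all 850 hours ; 2450 still needed.
Take 1250 from Option B at 85 ; need 1200 more.
Take 350 from Option 20 at 110 ; need 850 more.
Option 12 (125): take the remaining 850 ; done.
Option T: unused.
Cost = 850×20 + 850×45 + 1250×85 + 350×110 + 850×125 = 306250.

306250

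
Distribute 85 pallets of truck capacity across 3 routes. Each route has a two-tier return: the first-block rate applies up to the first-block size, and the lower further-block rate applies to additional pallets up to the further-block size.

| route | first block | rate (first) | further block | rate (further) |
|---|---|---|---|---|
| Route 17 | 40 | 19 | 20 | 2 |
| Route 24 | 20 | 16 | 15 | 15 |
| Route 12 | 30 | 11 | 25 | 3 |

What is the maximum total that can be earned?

1415

Order all 6 blocks by rate: Route 17/tier1 19 > Route 24/tier1 16 > Route 24/tier2 15 > Route 12/tier1 11 > Route 12/tier2 3 > Route 17/tier2 2.
Route 17/tier1 (19): +40 — 45 left.
Route 24/tier1 (16): +20 — 25 left.
Route 24 tier2 at 15: fill all 15 — 10 left.
10 remain; put them into Route 12 tier1 at 11.
Total = 19×40 + 16×20 + 15×15 + 11×10 = 1415.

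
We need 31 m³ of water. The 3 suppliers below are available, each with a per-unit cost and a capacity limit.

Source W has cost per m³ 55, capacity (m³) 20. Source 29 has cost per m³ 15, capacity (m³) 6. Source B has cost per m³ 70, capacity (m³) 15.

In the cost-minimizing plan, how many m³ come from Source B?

Cheapest first:
Take 6 from Source 29 at 15 → need 25 more.
Source W (55): use full 20 → 5 m³ to go.
Take 5 from Source B at 70 to finish.

5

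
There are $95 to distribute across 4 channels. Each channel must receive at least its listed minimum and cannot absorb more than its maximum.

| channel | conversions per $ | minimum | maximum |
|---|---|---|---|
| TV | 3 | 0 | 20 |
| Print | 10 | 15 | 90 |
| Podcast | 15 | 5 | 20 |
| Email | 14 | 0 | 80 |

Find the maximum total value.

Meeting every minimum uses 0+15+5+0 = 20 $, leaving 75.
Order the channels by conversions per $: Podcast 15 > Email 14 > Print 10 > TV 3.
Podcast takes 15 more to reach its cap of 20 → 60 left.
Email has room for 80 more but only 60 remain, so it gets 60.
Total = 10×15 + 15×20 + 14×60 = 1290.

1290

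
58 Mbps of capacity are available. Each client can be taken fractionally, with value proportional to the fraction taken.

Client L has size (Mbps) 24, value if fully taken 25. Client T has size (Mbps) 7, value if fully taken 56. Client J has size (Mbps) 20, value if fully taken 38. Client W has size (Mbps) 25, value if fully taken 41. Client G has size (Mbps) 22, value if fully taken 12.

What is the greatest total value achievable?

Sort by value density: Client T 56/7≈8, Client J 38/20≈1.9, Client W 41/25≈1.64, Client L 25/24≈1.04, Client G 12/22≈0.545.
All 7 Mbps of Client T fit (value 56) → 51 remain.
Client J: take in full, 20 Mbps for value 38 → 31 left.
All 25 Mbps of Client W fit (value 41) → 6 remain.
Only 6 Mbps remain; take 6/24 of Client L for value 25×6/24 = 6.25.
Total value = 141.25.

141.25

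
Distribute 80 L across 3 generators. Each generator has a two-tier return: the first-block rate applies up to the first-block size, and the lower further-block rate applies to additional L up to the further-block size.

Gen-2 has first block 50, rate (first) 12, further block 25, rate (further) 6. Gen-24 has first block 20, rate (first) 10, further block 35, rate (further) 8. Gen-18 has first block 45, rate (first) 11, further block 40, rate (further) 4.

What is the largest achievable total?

Treat each block as its own option and order by rate: Gen-2/tier1 12 > Gen-18/tier1 11 > Gen-24/tier1 10 > Gen-24/tier2 8 > Gen-2/tier2 6 > Gen-18/tier2 4.
Gen-2 tier1 at 12: fill all 50 — 30 left.
30 remain; put them into Gen-18 tier1 at 11.
Total = 12×50 + 11×30 = 930.

930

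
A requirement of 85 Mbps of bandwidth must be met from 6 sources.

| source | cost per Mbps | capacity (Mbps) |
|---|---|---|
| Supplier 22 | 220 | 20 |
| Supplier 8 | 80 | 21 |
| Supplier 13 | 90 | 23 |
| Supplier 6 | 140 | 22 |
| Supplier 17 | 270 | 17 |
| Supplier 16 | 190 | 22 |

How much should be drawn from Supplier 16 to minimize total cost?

19

Use sources in increasing cost order.
Supplier 8 at 80: take all 21 Mbps — 64 still needed.
Supplier 13 at 90: take all 23 Mbps — 41 still needed.
Supplier 6 at 140: take all 22 Mbps — 19 still needed.
Supplier 16 at 190: take 19 of its 22 — requirement met.
Supplier 22, Supplier 17: unused.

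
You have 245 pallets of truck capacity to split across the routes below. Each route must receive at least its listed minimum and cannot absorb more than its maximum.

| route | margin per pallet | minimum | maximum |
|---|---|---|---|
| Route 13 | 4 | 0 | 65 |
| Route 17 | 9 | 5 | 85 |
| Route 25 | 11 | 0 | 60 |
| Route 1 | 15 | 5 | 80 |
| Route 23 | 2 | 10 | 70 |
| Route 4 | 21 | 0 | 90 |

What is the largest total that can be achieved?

3815

Meeting every minimum uses 0+5+0+5+10+0 = 20 pallets, leaving 225.
Highest margin per pallet first: Route 4 21 > Route 1 15 > Route 25 11 > Route 17 9 > Route 13 4 > Route 23 2.
Give Route 4 90 more to hit its cap of 90 → 135 left.
Route 1 takes 75 more to reach its cap of 80 → 60 left.
Give Route 25 60 more to hit its cap of 60 → 0 left.
Total = 9×5 + 11×60 + 15×80 + 2×10 + 21×90 = 3815.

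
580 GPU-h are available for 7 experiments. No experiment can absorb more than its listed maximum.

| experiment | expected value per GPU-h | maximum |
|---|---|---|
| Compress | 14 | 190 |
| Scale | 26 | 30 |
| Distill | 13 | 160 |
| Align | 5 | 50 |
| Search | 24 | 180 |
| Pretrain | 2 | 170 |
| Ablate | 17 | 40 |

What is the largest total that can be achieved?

Rank by expected value per GPU-h: Scale 26 > Search 24 > Ablate 17 > Compress 14 > Distill 13 > Align 5 > Pretrain 2.
Scale takes 30 to reach its cap of 30 ; 550 left.
Search takes 180 to reach its cap of 180 ; 370 left.
Ablate: +40 to 40 (cap) ; 330 left.
Compress: +190 to 190 (cap) ; 140 left.
Distill has room for 160 but only 140 remain, so it gets 140.
Total = 14×190 + 26×30 + 13×140 + 24×180 + 17×40 = 10260.

10260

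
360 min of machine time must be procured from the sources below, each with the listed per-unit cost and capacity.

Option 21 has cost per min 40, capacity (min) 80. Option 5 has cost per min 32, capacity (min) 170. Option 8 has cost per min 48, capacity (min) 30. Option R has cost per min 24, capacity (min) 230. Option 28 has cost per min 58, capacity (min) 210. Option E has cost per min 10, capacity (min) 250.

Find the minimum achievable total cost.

Cheapest first:
Option E at 10: take all 250 min — 110 still needed.
Option R at 24: take 110 of its 230 — requirement met.
Option 5, Option 21, Option 8, Option 28: unused.
Cost = 250×10 + 110×24 = 5140.

5140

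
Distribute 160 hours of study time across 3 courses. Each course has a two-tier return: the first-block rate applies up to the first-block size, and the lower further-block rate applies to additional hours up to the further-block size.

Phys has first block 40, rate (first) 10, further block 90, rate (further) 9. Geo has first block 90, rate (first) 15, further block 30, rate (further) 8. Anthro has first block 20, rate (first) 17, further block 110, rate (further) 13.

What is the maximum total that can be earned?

Rank every tier by rate: Anthro/tier1 17 > Geo/tier1 15 > Anthro/tier2 13 > Phys/tier1 10 > Phys/tier2 9 > Geo/tier2 8.
Anthro/tier1 (17): +20 → 140 left.
Geo tier1 at 15: fill all 90 → 50 left.
Anthro/tier2: +50 of 110 at 13; pool empty.
Total = 17×20 + 15×90 + 13×50 = 2340.

2340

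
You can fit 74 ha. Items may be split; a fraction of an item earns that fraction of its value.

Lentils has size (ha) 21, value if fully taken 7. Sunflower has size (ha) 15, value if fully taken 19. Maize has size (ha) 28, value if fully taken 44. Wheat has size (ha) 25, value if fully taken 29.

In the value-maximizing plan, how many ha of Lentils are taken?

6

Best value per unit of size first: Maize 44/28≈1.57, Sunflower 19/15≈1.27, Wheat 29/25≈1.16, Lentils 7/21≈0.333.
All 28 ha of Maize fit (value 44) ; 46 remain.
Take all of Sunflower (15 ha, value 19) ; 31 ha left.
Take all of Wheat (25 ha, value 29) ; 6 ha left.
Only 6 ha remain; take 6/21 of Lentils for value 7×6/21 = 2.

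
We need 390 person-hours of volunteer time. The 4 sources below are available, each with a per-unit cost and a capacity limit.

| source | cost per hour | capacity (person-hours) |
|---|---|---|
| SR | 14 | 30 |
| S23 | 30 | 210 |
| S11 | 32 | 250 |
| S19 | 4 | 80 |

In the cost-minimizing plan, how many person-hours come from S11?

Fill from the cheapest source first.
S19 at 4: take all 80 person-hours — 310 still needed.
SR (14): use full 30 — 280 person-hours to go.
S23 at 30: take all 210 person-hours — 70 still needed.
S11 (32): take the remaining 70 — done.

70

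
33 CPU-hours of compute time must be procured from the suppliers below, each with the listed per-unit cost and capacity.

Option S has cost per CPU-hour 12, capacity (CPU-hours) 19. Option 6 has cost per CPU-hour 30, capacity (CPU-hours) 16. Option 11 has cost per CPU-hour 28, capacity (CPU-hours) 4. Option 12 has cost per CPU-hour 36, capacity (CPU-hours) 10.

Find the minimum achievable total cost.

640

Use suppliers in increasing cost order.
Option S (12): use full 19 ; 14 CPU-hours to go.
Option 11 at 28: take all 4 CPU-hours ; 10 still needed.
Option 6 (30): take the remaining 10 ; done.
Option 12: unused.
Cost = 19×12 + 4×28 + 10×30 = 640.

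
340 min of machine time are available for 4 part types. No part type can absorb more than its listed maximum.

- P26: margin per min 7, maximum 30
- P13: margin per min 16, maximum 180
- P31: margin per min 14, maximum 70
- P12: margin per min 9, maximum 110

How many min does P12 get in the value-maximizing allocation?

90

Highest margin per min first: P13 16 > P31 14 > P12 9 > P26 7.
P13 takes 180 to reach its cap of 180 → 160 left.
Give P31 70 to hit its cap of 70 → 90 left.
Only 90 left; P12 takes them to reach 90.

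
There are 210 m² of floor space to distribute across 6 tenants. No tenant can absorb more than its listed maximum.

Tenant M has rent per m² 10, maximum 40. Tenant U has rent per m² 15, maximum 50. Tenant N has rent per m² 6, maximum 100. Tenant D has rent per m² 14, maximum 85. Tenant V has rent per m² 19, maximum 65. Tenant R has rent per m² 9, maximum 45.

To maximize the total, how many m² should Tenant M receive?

Rank by rent per m²: Tenant V 19 > Tenant U 15 > Tenant D 14 > Tenant M 10 > Tenant R 9 > Tenant N 6.
Tenant V takes 65 to reach its cap of 65 ; 145 left.
Tenant U takes 50 to reach its cap of 50 ; 95 left.
Give Tenant D 85 to hit its cap of 85 ; 10 left.
Tenant M: +10 (room for 40) → 10. Pool exhausted.

10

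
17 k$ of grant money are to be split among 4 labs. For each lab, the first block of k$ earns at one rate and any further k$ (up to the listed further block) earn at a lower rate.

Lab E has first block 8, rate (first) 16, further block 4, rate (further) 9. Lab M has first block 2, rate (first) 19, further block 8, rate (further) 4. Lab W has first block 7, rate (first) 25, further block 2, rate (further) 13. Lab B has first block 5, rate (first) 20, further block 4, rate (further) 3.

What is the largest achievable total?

Treat each block as its own option and order by rate: Lab W/tier1 25 > Lab B/tier1 20 > Lab M/tier1 19 > Lab E/tier1 16 > Lab W/tier2 13 > Lab E/tier2 9 > Lab M/tier2 4 > Lab B/tier2 3.
Fill Lab W tier1 block (7 at 25) ; 10 left.
Lab B tier1 at 20: fill all 5 ; 5 left.
Fill Lab M tier1 block (2 at 19) ; 3 left.
Lab E tier1 at 16: only 3 left, fill 3.
Total = 25×7 + 20×5 + 19×2 + 16×3 = 361.

361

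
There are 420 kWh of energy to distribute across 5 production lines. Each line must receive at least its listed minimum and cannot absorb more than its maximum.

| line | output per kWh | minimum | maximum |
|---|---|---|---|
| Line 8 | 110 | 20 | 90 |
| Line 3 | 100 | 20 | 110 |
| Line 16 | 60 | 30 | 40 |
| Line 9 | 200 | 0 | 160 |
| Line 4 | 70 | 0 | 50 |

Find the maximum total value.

56800

Meeting every minimum uses 20+20+30+0+0 = 70 kWh, leaving 350.
Highest output per kWh first: Line 9 200 > Line 8 110 > Line 3 100 > Line 4 70 > Line 16 60.
Give Line 9 160 more to hit its cap of 160 ; 190 left.
Line 8: +70 to 90 (cap) ; 120 left.
Line 3 takes 90 more to reach its cap of 110 ; 30 left.
Line 4: +30 (room for 50) → 30. Pool exhausted.
Total = 110×90 + 100×110 + 60×30 + 200×160 + 70×30 = 56800.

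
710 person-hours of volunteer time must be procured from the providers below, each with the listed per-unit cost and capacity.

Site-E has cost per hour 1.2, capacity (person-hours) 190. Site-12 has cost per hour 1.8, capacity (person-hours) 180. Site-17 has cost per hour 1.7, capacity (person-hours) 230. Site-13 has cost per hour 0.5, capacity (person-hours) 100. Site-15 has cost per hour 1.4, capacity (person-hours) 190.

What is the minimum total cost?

935

Fill from the cheapest provider first.
Site-13 at 0.5: take all 100 person-hours → 610 still needed.
Site-E (1.2): use full 190 → 420 person-hours to go.
Take 190 from Site-15 at 1.4 → need 230 more.
Take 230 from Site-17 at 1.7 → need 0 more.
Site-12: unused.
Cost = 100×0.5 + 190×1.2 + 190×1.4 + 230×1.7 = 935.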